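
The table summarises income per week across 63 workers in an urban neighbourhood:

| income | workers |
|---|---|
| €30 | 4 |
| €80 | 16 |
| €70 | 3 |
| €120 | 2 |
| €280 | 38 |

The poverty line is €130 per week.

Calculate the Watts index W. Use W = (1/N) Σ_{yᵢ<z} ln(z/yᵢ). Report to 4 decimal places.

0.2484

Below z: 4×€30, 3×€70, 16×€80, 2×€120 (q = 25 of N = 63).
Log shortfalls: ln(130/30) = 1.4663 (×4); ln(130/70) = 0.6190 (×3); ln(130/80) = 0.4855 (×16); ln(130/120) = 0.0800 (×2).
W = 15.650676 / 63 = 0.2484.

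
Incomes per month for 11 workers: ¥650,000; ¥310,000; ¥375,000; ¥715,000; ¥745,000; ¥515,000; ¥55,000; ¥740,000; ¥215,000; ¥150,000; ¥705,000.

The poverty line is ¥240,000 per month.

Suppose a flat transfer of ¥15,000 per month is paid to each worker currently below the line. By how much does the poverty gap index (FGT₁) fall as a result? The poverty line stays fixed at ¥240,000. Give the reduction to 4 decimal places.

Before: below the line — ¥55,000, ¥150,000, ¥215,000; poverty gap index (FGT₁) = 0.113636.
After the ¥15,000 transfer: below the line — ¥70,000, ¥165,000, ¥230,000; poverty gap index (FGT₁) = 0.096591.
Reduction = 0.113636 − 0.096591 = 0.0170.

0.0170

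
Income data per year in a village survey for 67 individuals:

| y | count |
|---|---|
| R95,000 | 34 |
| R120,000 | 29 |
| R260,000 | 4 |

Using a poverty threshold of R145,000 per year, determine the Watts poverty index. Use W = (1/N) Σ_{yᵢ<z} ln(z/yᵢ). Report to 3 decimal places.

Poor units: 34×R95,000, 29×R120,000 (q = 63 of N = 67).
Log gaps: ln(145000/95000) = 0.4229 (×34); ln(145000/120000) = 0.1892 (×29).
W = 19.865151 / 67 = 0.296.

0.296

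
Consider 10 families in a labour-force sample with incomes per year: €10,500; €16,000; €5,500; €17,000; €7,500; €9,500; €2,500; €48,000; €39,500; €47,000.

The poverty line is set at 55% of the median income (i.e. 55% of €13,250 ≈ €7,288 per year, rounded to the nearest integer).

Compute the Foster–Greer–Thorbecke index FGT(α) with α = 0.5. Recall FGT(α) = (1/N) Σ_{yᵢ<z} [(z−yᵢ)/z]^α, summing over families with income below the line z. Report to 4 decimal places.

0.1306

Poor units: €2,500, €5,500 (q = 2 of N = 10).
Gap ratios (z−y)/z: (7288−2500)/7288 = 0.6570; (7288−5500)/7288 = 0.2453.
Raised to α = 0.5: 0.81054; 0.49531.
Sum = 1.305850; FGT(0.5) = 1.305850 / 10 = 0.1306.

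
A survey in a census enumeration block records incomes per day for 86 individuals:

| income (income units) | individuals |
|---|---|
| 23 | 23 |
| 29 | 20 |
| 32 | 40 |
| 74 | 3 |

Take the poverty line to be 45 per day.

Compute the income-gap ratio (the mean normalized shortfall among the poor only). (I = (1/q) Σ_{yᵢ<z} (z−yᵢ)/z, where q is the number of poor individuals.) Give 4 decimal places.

0.3604

Below z: 23×23, 20×29, 40×32 (q = 83 of N = 86).
Relative gaps: 0.4889 (×23), 0.3556 (×20), 0.2889 (×40); sum = 29.911111.
I averages over the q = 83 poor units only: 29.911111 / 83 = 0.3604.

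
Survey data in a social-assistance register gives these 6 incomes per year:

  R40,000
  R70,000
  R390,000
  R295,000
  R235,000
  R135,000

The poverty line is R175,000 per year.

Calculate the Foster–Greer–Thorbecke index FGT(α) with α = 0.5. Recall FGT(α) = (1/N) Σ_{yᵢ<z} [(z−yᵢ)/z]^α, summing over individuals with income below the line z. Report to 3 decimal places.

Below z: R40,000, R70,000, R135,000 (q = 3 of N = 6).
Gap ratios (z−y)/z: (175000−40000)/175000 = 0.7714; (175000−70000)/175000 = 0.6000; (175000−135000)/175000 = 0.2286.
Raised to α = 0.5: 0.87831; 0.77460; 0.47809.
Sum = 2.130998; FGT(0.5) = 2.130998 / 6 = 0.355.

0.355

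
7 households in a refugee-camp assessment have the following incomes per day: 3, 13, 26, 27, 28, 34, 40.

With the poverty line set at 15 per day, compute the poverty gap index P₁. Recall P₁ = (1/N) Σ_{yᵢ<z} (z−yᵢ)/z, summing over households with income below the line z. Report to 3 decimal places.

Incomes under z: 3, 13 (q = 2 of N = 7).
Shortfall ratios: (15−3)/15 = 0.8000; (15−13)/15 = 0.1333.
Σ = 0.933333. Dividing by the full population N = 7 gives P₁ = 0.133.

0.133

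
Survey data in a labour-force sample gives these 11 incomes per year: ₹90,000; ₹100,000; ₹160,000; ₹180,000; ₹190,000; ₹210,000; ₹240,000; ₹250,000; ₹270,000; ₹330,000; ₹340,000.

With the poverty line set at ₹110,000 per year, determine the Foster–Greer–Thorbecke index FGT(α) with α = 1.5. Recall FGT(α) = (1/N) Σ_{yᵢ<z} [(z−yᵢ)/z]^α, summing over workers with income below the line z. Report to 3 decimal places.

Incomes under z: ₹90,000, ₹100,000 (q = 2 of N = 11).
Shortfall ratios: (110000−90000)/110000 = 0.1818; (110000−100000)/110000 = 0.0909.
Raised to α = 1.5: 0.07753; 0.02741.
Sum = 0.104938; FGT(1.5) = 0.104938 / 11 = 0.010.

0.010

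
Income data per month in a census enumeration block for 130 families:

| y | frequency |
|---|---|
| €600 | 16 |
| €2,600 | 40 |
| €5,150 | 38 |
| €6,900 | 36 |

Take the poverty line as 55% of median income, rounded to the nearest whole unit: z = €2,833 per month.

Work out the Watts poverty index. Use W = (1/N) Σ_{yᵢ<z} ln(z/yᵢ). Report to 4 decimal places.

Incomes under z: 16×€600, 40×€2,600 (q = 56 of N = 130).
Log shortfalls: ln(2833/600) = 1.5522 (×16); ln(2833/2600) = 0.0858 (×40).
W = 28.267581 / 130 = 0.2174.

0.2174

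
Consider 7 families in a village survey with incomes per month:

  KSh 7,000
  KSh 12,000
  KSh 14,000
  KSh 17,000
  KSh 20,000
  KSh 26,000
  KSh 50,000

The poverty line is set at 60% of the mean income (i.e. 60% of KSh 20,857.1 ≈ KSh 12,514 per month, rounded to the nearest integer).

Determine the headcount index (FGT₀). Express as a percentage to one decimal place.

2 of the 7 families have income below KSh 12,514.
H = 2/7 = 28.6%.

28.6%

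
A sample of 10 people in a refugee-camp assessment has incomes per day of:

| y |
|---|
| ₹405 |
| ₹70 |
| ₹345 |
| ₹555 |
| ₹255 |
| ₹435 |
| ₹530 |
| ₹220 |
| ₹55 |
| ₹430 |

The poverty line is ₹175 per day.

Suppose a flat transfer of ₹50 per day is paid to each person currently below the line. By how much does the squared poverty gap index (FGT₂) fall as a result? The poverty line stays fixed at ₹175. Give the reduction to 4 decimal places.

0.0571

Before: below the line — ₹55, ₹70; squared poverty gap index (FGT₂) = 0.083020.
After the ₹50 transfer: below the line — ₹105, ₹120; squared poverty gap index (FGT₂) = 0.025878.
Reduction = 0.083020 − 0.025878 = 0.0571.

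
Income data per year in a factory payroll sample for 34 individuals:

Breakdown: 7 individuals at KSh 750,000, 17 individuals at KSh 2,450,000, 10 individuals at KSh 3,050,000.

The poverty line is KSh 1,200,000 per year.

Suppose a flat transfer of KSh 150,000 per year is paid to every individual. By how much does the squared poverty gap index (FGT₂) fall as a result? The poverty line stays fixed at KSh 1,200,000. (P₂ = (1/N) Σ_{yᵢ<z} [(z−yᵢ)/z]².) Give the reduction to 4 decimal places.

Before: below the line — 7×KSh 750,000; squared poverty gap index (FGT₂) = 0.028952.
After the KSh 150,000 transfer: below the line — 7×KSh 900,000; squared poverty gap index (FGT₂) = 0.012868.
Reduction = 0.028952 − 0.012868 = 0.0161.

0.0161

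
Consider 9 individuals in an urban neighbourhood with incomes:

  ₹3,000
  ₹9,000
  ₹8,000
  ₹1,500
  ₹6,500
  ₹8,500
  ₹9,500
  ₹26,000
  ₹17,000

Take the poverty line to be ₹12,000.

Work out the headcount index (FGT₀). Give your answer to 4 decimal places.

0.7778

7 of the 9 individuals have income below ₹12,000.
H = 7/9 = 0.7778.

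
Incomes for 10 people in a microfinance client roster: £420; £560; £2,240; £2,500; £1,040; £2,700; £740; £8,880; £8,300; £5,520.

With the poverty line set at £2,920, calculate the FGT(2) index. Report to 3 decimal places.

0.244

Below the line: £420, £560, £740, £1,040, £2,240, £2,500, £2,700 (q = 7 of N = 10).
Shortfall ratios: (2920−420)/2920 = 0.8562; (2920−560)/2920 = 0.8082; (2920−740)/2920 = 0.7466; (2920−1040)/2920 = 0.6438; (2920−2240)/2920 = 0.2329; (2920−2500)/2920 = 0.1438; (2920−2700)/2920 = 0.0753.
Squared: 0.7330; 0.6532; 0.5574; 0.4145; 0.0542; 0.0207; 0.0057.
Sum = 2.438731; P₂ = 2.438731 / 10 = 0.244.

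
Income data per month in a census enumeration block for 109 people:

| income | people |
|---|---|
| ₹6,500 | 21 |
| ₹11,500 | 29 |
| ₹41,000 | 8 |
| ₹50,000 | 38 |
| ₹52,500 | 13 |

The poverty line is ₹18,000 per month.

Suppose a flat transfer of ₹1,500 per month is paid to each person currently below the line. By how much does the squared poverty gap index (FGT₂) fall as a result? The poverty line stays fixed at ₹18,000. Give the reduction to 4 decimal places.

0.0333

Before: below the line — 21×₹6,500, 29×₹11,500; squared poverty gap index (FGT₂) = 0.113334.
After the ₹1,500 transfer: below the line — 21×₹8,000, 29×₹13,000; squared poverty gap index (FGT₂) = 0.079992.
Reduction = 0.113334 − 0.079992 = 0.0333.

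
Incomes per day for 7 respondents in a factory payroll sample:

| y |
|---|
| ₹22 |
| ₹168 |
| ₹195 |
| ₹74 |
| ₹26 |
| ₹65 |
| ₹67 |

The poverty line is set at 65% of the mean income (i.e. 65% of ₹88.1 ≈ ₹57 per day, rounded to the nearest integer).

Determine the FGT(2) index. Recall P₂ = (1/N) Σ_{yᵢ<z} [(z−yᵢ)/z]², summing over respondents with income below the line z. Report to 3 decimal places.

0.096

Below z: ₹22, ₹26 (q = 2 of N = 7).
Relative gaps: (57−22)/57 = 0.6140; (57−26)/57 = 0.5439.
Squared: 0.3770; 0.2958.
Sum = 0.672822; P₂ = 0.672822 / 7 = 0.096.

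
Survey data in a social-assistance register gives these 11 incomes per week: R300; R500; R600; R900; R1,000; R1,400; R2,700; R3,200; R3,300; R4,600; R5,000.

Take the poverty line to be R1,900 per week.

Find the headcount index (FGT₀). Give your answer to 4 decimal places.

0.5455

6 of the 11 individuals have income below R1,900.
H = 6/11 = 0.5455.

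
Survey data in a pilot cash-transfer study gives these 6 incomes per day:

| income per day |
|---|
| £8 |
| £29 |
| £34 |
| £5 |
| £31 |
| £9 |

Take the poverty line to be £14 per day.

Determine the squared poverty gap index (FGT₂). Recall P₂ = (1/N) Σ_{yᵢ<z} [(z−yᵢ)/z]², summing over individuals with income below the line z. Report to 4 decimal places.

0.1207

Poor units: £5, £8, £9 (q = 3 of N = 6).
Shortfall ratios: (14−5)/14 = 0.6429; (14−8)/14 = 0.4286; (14−9)/14 = 0.3571.
Squared: 0.4133; 0.1837; 0.1276.
Sum = 0.724490; P₂ = 0.724490 / 6 = 0.1207.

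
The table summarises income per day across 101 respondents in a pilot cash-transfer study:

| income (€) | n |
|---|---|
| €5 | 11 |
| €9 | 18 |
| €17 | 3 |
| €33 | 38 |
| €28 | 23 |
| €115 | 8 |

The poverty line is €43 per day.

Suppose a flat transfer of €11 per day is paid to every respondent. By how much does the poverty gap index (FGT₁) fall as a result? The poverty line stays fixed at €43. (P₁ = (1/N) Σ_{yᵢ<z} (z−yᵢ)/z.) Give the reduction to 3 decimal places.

Before: below the line — 11×€5, 18×€9, 3×€17, 23×€28, 38×€33; poverty gap index (FGT₁) = 0.42206.
After the €11 transfer: below the line — 11×€16, 18×€20, 3×€28, 23×€39; poverty gap index (FGT₁) = 0.19526.
Reduction = 0.42206 − 0.19526 = 0.227.

0.227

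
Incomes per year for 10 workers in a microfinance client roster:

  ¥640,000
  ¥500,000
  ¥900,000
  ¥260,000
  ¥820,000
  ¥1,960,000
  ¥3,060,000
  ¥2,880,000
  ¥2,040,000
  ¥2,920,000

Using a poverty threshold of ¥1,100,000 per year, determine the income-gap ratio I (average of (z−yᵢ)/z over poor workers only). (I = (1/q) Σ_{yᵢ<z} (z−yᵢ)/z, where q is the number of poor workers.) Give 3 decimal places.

Below z: ¥260,000, ¥500,000, ¥640,000, ¥820,000, ¥900,000 (q = 5 of N = 10).
Relative gaps: 0.7636, 0.5455, 0.4182, 0.2545, 0.1818; sum = 2.163636.
The income-gap ratio divides by q (the poor only): 2.163636 / 5 = 0.433.

0.433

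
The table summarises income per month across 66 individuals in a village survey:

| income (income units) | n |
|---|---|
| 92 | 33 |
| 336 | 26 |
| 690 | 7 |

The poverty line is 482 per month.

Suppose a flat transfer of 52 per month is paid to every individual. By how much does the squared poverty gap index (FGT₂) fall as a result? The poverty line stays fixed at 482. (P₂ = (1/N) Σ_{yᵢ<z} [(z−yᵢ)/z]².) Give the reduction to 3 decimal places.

0.103

Before: below the line — 33×92, 26×336; squared poverty gap index (FGT₂) = 0.36349.
After the 52 transfer: below the line — 33×144, 26×388; squared poverty gap index (FGT₂) = 0.26085.
Reduction = 0.36349 − 0.26085 = 0.103.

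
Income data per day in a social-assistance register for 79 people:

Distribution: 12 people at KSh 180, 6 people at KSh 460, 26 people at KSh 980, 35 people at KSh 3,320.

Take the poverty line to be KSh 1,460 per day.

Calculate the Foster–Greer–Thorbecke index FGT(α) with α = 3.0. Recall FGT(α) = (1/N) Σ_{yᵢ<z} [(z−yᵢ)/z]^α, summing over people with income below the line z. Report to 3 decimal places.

Poor units: 12×KSh 180, 6×KSh 460, 26×KSh 980 (q = 44 of N = 79).
Relative gaps: (1460−180)/1460 = 0.8767 (×12); (1460−460)/1460 = 0.6849 (×6); (1460−980)/1460 = 0.3288 (×26).
Raised to α = 3.0: 0.67386 (×12); 0.32132 (×6); 0.03554 (×26).
Sum = 10.938216; FGT(3.0) = 10.938216 / 79 = 0.138.

0.138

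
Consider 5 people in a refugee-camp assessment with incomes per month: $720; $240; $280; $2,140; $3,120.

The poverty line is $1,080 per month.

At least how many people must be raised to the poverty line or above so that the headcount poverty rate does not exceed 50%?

1

3 of the 5 people are poor, so H = 3/5 = 0.600.
A headcount ratio of at most 50% allows at most ⌊0.50 × 5⌋ = 2 poor people.
So at least 3 − 2 = 1 must be lifted.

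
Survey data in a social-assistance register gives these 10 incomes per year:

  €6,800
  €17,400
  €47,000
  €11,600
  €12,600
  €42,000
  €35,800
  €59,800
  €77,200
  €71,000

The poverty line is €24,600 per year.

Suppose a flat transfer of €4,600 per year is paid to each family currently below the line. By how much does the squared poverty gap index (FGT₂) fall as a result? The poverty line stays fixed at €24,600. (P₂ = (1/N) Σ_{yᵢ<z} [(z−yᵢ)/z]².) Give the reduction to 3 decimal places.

Before: below the line — €6,800, €11,600, €12,600, €17,400; squared poverty gap index (FGT₂) = 0.11264.
After the €4,600 transfer: below the line — €11,400, €16,200, €17,200, €22,000; squared poverty gap index (FGT₂) = 0.05062.
Reduction = 0.11264 − 0.05062 = 0.062.

0.062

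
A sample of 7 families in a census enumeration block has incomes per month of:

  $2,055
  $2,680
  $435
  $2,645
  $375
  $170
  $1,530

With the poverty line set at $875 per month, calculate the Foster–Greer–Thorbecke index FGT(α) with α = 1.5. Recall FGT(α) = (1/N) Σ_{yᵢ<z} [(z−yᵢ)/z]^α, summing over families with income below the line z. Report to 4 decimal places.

0.2160

Incomes under z: $170, $375, $435 (q = 3 of N = 7).
Relative gaps: (875−170)/875 = 0.8057; (875−375)/875 = 0.5714; (875−435)/875 = 0.5029.
Raised to α = 1.5: 0.72322; 0.43196; 0.35659.
Sum = 1.511770; FGT(1.5) = 1.511770 / 7 = 0.2160.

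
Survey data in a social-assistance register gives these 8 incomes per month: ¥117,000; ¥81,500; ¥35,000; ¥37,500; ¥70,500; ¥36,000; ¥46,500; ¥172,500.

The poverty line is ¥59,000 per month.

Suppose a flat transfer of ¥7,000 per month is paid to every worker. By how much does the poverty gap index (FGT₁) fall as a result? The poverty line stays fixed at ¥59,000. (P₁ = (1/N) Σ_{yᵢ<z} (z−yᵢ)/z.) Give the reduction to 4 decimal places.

Before: below the line — ¥35,000, ¥36,000, ¥37,500, ¥46,500; poverty gap index (FGT₁) = 0.171610.
After the ¥7,000 transfer: below the line — ¥42,000, ¥43,000, ¥44,500, ¥53,500; poverty gap index (FGT₁) = 0.112288.
Reduction = 0.171610 − 0.112288 = 0.0593.

0.0593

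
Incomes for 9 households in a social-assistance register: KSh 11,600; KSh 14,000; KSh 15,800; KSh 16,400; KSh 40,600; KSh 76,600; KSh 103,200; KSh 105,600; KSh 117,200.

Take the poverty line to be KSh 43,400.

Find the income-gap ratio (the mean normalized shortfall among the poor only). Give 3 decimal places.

Below z: KSh 11,600, KSh 14,000, KSh 15,800, KSh 16,400, KSh 40,600 (q = 5 of N = 9).
Relative gaps: 0.7327, 0.6774, 0.6359, 0.6221, 0.0645; sum = 2.732719.
The income-gap ratio divides by q (the poor only): 2.732719 / 5 = 0.547.

0.547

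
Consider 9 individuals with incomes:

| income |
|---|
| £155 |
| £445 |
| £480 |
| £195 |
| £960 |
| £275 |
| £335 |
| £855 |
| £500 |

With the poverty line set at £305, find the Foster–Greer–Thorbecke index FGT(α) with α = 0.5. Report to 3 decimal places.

0.179

Poor units: £155, £195, £275 (q = 3 of N = 9).
Normalized shortfalls: (305−155)/305 = 0.4918; (305−195)/305 = 0.3607; (305−275)/305 = 0.0984.
Raised to α = 0.5: 0.70129; 0.60055; 0.31363.
Sum = 1.615458; FGT(0.5) = 1.615458 / 9 = 0.179.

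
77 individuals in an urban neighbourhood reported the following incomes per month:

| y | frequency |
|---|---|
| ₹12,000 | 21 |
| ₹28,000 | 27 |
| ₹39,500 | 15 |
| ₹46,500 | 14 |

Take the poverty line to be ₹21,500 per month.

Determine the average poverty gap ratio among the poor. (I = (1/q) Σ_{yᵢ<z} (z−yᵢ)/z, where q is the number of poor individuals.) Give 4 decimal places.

0.4419

Incomes under z: 21×₹12,000 (q = 21 of N = 77).
Relative gaps: 0.4419 (×21); sum = 9.279070.
I averages over the q = 21 poor units only: 9.279070 / 21 = 0.4419.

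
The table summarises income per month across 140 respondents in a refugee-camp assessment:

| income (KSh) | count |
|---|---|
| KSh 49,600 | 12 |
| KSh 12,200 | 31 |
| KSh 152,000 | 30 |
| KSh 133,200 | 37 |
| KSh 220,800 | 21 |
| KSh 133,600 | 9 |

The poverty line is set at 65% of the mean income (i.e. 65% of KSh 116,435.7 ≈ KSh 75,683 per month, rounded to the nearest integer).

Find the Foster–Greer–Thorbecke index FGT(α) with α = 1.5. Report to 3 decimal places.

0.187

Poor units: 31×KSh 12,200, 12×KSh 49,600 (q = 43 of N = 140).
Gap ratios (z−y)/z: (75683−12200)/75683 = 0.8388 (×31); (75683−49600)/75683 = 0.3446 (×12).
Raised to α = 1.5: 0.76823 (×31); 0.20232 (×12).
Sum = 26.242827; FGT(1.5) = 26.242827 / 140 = 0.187.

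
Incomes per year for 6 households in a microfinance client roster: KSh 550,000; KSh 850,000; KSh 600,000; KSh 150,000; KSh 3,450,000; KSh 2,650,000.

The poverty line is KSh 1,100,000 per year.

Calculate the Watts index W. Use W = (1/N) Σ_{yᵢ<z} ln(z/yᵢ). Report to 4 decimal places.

0.5916

Poor units: KSh 150,000, KSh 550,000, KSh 600,000, KSh 850,000 (q = 4 of N = 6).
Log gaps: ln(1100000/150000) = 1.9924; ln(1100000/550000) = 0.6931; ln(1100000/600000) = 0.6061; ln(1100000/850000) = 0.2578.
W = 3.549542 / 6 = 0.5916.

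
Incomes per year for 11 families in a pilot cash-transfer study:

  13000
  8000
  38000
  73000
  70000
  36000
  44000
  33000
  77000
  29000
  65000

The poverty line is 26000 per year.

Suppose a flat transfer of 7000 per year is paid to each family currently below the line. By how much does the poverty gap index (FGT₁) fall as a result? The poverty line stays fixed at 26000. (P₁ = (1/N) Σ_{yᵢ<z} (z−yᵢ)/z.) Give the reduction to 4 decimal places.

0.0490

Before: below the line — 8000, 13000; poverty gap index (FGT₁) = 0.108392.
After the 7000 transfer: below the line — 15000, 20000; poverty gap index (FGT₁) = 0.059441.
Reduction = 0.108392 − 0.059441 = 0.0490.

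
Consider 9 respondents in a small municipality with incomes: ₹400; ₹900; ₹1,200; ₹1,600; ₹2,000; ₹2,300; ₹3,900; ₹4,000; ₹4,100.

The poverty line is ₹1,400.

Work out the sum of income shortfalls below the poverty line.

₹1,700

Incomes under z: ₹400, ₹900, ₹1,200 (q = 3 of N = 9).
Individual gaps: 1400−400 = 1000; 1400−900 = 500; 1400−1200 = 200.
Aggregate gap = ₹1,700.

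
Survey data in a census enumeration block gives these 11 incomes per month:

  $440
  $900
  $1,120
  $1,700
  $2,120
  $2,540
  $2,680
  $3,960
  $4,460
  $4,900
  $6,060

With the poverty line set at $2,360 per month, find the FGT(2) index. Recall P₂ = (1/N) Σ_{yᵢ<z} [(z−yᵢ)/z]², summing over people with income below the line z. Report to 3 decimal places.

Below z: $440, $900, $1,120, $1,700, $2,120 (q = 5 of N = 11).
Normalized shortfalls: (2360−440)/2360 = 0.8136; (2360−900)/2360 = 0.6186; (2360−1120)/2360 = 0.5254; (2360−1700)/2360 = 0.2797; (2360−2120)/2360 = 0.1017.
Squared: 0.6619; 0.3827; 0.2761; 0.0782; 0.0103.
Sum = 1.409221; P₂ = 1.409221 / 11 = 0.128.

0.128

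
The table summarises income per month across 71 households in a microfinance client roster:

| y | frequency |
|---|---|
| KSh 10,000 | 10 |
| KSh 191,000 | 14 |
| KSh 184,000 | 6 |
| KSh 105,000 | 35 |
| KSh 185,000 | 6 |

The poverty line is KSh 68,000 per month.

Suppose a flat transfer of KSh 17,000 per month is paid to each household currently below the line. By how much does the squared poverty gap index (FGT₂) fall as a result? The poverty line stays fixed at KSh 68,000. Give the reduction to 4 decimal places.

Before: below the line — 10×KSh 10,000; squared poverty gap index (FGT₂) = 0.102466.
After the KSh 17,000 transfer: below the line — 10×KSh 27,000; squared poverty gap index (FGT₂) = 0.051203.
Reduction = 0.102466 − 0.051203 = 0.0513.

0.0513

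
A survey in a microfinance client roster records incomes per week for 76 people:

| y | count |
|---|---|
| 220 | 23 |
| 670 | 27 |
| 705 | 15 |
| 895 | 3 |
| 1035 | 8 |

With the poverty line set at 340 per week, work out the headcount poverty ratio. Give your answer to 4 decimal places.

23 of the 76 people have income below 340.
H = 23/76 = 0.3026.

0.3026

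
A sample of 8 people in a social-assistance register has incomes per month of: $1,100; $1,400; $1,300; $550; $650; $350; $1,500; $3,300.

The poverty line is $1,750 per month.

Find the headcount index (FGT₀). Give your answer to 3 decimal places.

7 of the 8 people have income below $1,750.
H = 7/8 = 0.875.

0.875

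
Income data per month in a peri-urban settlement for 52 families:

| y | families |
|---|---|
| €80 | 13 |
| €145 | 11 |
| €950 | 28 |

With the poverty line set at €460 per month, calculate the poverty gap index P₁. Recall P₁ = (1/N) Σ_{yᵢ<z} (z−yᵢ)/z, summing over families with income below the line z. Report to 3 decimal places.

0.351

Poor units: 13×€80, 11×€145 (q = 24 of N = 52).
Relative gaps: (460−80)/460 = 0.8261 (×13); (460−145)/460 = 0.6848 (×11).
Σ = 18.271739. Dividing by the full population N = 52 gives P₁ = 0.351.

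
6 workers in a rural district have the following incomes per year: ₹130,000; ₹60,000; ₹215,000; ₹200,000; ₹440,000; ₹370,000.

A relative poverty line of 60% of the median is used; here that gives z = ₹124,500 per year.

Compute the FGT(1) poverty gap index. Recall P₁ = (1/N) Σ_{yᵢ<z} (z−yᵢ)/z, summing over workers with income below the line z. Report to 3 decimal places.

0.086

Below z: ₹60,000 (q = 1 of N = 6).
Shortfall ratios: (124500−60000)/124500 = 0.5181.
Σ = 0.518072. Dividing by the full population N = 6 gives P₁ = 0.086.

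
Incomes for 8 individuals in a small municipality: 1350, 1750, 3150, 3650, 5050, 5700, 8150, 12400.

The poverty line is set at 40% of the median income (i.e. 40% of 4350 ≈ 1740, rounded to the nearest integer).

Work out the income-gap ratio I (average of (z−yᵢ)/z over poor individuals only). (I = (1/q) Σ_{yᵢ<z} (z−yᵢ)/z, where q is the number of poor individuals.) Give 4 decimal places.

Below the line: 1350 (q = 1 of N = 8).
Shortfall ratios (z−y)/z: 0.2241; sum = 0.224138.
I averages over the q = 1 poor units only: 0.224138 / 1 = 0.2241.

0.2241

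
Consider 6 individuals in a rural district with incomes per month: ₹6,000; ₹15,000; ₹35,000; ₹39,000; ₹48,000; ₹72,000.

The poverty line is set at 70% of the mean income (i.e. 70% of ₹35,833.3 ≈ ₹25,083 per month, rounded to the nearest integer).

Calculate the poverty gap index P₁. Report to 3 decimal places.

Poor units: ₹6,000, ₹15,000 (q = 2 of N = 6).
Relative gaps: (25083−6000)/25083 = 0.7608; (25083−15000)/25083 = 0.4020.
Sum of shortfalls = 1.162780; P₁ averages over all N: 1.162780 / 6 = 0.194.

0.194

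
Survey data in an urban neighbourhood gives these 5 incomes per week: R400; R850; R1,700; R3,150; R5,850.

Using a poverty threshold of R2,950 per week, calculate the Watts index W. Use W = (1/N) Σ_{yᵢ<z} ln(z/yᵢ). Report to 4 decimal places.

0.7587

Poor units: R400, R850, R1,700 (q = 3 of N = 5).
ln(z/y) terms: ln(2950/400) = 1.9981; ln(2950/850) = 1.2443; ln(2950/1700) = 0.5512.
W = 3.793597 / 5 = 0.7587.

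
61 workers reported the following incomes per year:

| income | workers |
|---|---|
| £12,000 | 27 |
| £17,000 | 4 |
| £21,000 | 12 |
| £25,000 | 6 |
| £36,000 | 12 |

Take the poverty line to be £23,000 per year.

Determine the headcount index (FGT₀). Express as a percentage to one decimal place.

43 of the 61 workers have income below £23,000.
H = 43/61 = 70.5%.

70.5%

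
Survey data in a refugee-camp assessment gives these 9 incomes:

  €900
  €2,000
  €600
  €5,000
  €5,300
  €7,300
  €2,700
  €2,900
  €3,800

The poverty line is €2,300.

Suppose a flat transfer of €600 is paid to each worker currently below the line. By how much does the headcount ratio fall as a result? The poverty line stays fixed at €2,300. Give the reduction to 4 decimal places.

0.1111

Before: below the line — €600, €900, €2,000; headcount ratio = 0.333333.
After the €600 transfer: below the line — €1,200, €1,500; headcount ratio = 0.222222.
Reduction = 0.333333 − 0.222222 = 0.1111.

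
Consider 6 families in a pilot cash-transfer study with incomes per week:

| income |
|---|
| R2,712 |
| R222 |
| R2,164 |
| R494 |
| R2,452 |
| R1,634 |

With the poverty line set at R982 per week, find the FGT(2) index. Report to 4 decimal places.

Poor units: R222, R494 (q = 2 of N = 6).
Normalized shortfalls: (982−222)/982 = 0.7739; (982−494)/982 = 0.4969.
Squared: 0.5990; 0.2470.
Sum = 0.845923; P₂ = 0.845923 / 6 = 0.1410.

0.1410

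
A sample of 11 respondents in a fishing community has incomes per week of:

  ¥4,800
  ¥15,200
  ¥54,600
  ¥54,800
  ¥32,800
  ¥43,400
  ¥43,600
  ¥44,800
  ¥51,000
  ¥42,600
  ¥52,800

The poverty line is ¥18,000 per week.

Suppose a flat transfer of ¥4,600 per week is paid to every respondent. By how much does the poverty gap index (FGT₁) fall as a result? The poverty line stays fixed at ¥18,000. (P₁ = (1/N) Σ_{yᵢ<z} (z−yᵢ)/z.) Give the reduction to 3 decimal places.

Before: below the line — ¥4,800, ¥15,200; poverty gap index (FGT₁) = 0.08081.
After the ¥4,600 transfer: below the line — ¥9,400; poverty gap index (FGT₁) = 0.04343.
Reduction = 0.08081 − 0.04343 = 0.037.

0.037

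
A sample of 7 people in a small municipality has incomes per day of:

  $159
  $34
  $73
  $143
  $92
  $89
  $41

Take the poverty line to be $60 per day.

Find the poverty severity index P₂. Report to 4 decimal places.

Below z: $34, $41 (q = 2 of N = 7).
Gap ratios (z−y)/z: (60−34)/60 = 0.4333; (60−41)/60 = 0.3167.
Squared: 0.1878; 0.1003.
Sum = 0.288056; P₂ = 0.288056 / 7 = 0.0412.

0.0412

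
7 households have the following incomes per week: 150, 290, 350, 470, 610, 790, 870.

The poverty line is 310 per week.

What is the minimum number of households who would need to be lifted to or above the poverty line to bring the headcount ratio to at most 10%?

2

Currently q = 2 of N = 7 are below the line (H = 0.286).
A headcount ratio of at most 10% allows at most ⌊0.10 × 7⌋ = 0 poor households.
So at least 2 − 0 = 2 must be lifted.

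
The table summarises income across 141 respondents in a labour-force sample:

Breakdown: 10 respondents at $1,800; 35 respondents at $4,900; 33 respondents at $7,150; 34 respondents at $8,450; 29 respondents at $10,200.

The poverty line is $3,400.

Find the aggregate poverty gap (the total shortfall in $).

Below z: 10×$1,800 (q = 10 of N = 141).
Individual gaps: 10×(3400−1800) = 16000.
Aggregate gap = $16,000.

$16,000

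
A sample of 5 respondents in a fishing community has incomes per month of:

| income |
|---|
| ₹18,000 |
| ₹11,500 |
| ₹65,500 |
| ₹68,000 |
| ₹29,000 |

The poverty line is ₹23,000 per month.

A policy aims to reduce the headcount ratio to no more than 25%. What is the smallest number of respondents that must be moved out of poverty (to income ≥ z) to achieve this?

1

2 of the 5 respondents are poor, so H = 2/5 = 0.400.
A headcount ratio of at most 25% allows at most ⌊0.25 × 5⌋ = 1 poor respondents.
So at least 2 − 1 = 1 must be lifted.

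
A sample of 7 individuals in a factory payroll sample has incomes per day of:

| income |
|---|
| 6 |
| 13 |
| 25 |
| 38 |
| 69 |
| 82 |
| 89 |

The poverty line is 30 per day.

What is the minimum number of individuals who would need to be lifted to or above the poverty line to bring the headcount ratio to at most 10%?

3 of the 7 individuals are poor, so H = 3/7 = 0.429.
A headcount ratio of at most 10% allows at most ⌊0.10 × 7⌋ = 0 poor individuals.
So at least 3 − 0 = 3 must be lifted.

3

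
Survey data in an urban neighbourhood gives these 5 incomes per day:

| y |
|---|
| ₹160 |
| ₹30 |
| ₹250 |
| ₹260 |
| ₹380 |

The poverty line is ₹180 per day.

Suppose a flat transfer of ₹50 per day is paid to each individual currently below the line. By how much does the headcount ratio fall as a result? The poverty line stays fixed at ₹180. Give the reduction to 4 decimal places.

0.2000

Before: below the line — ₹30, ₹160; headcount ratio = 0.400000.
After the ₹50 transfer: below the line — ₹80; headcount ratio = 0.200000.
Reduction = 0.400000 − 0.200000 = 0.2000.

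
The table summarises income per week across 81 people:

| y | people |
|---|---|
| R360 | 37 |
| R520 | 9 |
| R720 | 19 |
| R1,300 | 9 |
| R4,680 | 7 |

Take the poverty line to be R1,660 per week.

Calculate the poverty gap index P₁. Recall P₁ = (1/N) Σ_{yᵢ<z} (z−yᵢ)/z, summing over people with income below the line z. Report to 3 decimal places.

Below z: 37×R360, 9×R520, 19×R720, 9×R1,300 (q = 74 of N = 81).
Normalized shortfalls: (1660−360)/1660 = 0.7831 (×37); (1660−520)/1660 = 0.6867 (×9); (1660−720)/1660 = 0.5663 (×19); (1660−1300)/1660 = 0.2169 (×9).
Σ = 47.867470. Dividing by the full population N = 81 gives P₁ = 0.591.

0.591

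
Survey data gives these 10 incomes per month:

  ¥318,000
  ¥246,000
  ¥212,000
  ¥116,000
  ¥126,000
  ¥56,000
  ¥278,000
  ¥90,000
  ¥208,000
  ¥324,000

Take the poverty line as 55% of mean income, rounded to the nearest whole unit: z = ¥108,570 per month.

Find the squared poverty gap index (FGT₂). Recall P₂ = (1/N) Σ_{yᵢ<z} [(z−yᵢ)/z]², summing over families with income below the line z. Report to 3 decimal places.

0.026

Below the line: ¥56,000, ¥90,000 (q = 2 of N = 10).
Normalized shortfalls: (108570−56000)/108570 = 0.4842; (108570−90000)/108570 = 0.1710.
Squared: 0.2345; 0.0293.
Sum = 0.263709; P₂ = 0.263709 / 10 = 0.026.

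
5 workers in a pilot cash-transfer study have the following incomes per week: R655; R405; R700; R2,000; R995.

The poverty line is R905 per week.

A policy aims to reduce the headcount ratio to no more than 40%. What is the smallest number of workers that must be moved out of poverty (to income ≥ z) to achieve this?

Currently q = 3 of N = 5 are below the line (H = 0.600).
A headcount ratio of at most 40% allows at most ⌊0.40 × 5⌋ = 2 poor workers.
So at least 3 − 2 = 1 must be lifted.

1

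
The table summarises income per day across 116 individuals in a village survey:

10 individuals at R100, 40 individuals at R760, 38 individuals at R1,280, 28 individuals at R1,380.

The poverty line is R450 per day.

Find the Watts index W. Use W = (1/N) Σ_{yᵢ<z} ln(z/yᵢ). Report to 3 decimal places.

Below the line: 10×R100 (q = 10 of N = 116).
ln(z/y) terms: ln(450/100) = 1.5041 (×10).
W = 15.040774 / 116 = 0.130.

0.130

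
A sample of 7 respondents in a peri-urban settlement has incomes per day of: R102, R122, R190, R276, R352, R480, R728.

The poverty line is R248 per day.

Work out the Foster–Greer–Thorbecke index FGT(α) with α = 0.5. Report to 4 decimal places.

Below the line: R102, R122, R190 (q = 3 of N = 7).
Shortfall ratios: (248−102)/248 = 0.5887; (248−122)/248 = 0.5081; (248−190)/248 = 0.2339.
Raised to α = 0.5: 0.76727; 0.71279; 0.48360.
Sum = 1.963663; FGT(0.5) = 1.963663 / 7 = 0.2805.

0.2805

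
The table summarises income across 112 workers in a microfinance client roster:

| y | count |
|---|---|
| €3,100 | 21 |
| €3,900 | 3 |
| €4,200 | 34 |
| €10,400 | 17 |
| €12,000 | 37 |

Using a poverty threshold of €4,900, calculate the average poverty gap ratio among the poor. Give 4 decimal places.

0.2273

Below z: 21×€3,100, 3×€3,900, 34×€4,200 (q = 58 of N = 112).
Shortfall ratios (z−y)/z: 0.3673 (×21), 0.2041 (×3), 0.1429 (×34); sum = 13.183673.
I averages over the q = 58 poor units only: 13.183673 / 58 = 0.2273.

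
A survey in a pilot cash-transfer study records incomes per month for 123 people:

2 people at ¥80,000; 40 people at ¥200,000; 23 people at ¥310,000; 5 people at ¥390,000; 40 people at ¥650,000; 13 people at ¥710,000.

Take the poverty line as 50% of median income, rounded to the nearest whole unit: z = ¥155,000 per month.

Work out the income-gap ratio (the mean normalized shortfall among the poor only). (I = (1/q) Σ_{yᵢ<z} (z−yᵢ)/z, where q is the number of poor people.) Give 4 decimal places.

Below the line: 2×¥80,000 (q = 2 of N = 123).
Relative gaps: 0.4839 (×2); sum = 0.967742.
I averages over the q = 2 poor units only: 0.967742 / 2 = 0.4839.

0.4839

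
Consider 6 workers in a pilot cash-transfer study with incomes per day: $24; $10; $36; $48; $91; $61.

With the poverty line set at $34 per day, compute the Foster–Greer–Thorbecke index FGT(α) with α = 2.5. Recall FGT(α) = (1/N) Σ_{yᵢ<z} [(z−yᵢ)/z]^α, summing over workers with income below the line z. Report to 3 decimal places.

0.078

Poor units: $10, $24 (q = 2 of N = 6).
Relative gaps: (34−10)/34 = 0.7059; (34−24)/34 = 0.2941.
Raised to α = 2.5: 0.41863; 0.04691.
Sum = 0.465544; FGT(2.5) = 0.465544 / 6 = 0.078.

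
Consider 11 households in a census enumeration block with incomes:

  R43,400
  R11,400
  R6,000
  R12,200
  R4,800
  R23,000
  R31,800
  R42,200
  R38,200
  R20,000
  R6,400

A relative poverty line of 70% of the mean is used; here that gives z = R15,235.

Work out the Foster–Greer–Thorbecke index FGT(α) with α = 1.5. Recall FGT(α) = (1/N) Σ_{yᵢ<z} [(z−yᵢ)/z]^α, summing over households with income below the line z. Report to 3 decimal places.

0.154

Below the line: R4,800, R6,000, R6,400, R11,400, R12,200 (q = 5 of N = 11).
Relative gaps: (15235−4800)/15235 = 0.6849; (15235−6000)/15235 = 0.6062; (15235−6400)/15235 = 0.5799; (15235−11400)/15235 = 0.2517; (15235−12200)/15235 = 0.1992.
Raised to α = 1.5: 0.56686; 0.47195; 0.44162; 0.12629; 0.08891.
Sum = 1.695631; FGT(1.5) = 1.695631 / 11 = 0.154.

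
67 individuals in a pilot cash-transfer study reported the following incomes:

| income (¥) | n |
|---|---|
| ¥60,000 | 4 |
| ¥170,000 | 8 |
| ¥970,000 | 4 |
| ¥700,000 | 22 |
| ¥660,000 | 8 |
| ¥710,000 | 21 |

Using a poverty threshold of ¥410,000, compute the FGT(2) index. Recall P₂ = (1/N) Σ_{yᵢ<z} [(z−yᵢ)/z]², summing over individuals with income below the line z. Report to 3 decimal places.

Incomes under z: 4×¥60,000, 8×¥170,000 (q = 12 of N = 67).
Shortfall ratios: (410000−60000)/410000 = 0.8537 (×4); (410000−170000)/410000 = 0.5854 (×8).
Squared: 0.7287 (×4); 0.3427 (×8).
Sum = 5.656157; P₂ = 5.656157 / 67 = 0.084.

0.084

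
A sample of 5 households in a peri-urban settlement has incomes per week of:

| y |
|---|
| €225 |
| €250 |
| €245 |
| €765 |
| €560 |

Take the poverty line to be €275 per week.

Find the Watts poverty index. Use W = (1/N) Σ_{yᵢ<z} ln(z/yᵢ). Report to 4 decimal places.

0.0823

Below the line: €225, €245, €250 (q = 3 of N = 5).
Log gaps: ln(275/225) = 0.2007; ln(275/245) = 0.1155; ln(275/250) = 0.0953.
W = 0.411494 / 5 = 0.0823.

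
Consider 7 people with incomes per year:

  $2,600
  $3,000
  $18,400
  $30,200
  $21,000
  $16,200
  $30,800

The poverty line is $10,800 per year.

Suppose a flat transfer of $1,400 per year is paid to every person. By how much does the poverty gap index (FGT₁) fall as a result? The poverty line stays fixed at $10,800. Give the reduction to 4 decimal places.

Before: below the line — $2,600, $3,000; poverty gap index (FGT₁) = 0.211640.
After the $1,400 transfer: below the line — $4,000, $4,400; poverty gap index (FGT₁) = 0.174603.
Reduction = 0.211640 − 0.174603 = 0.0370.

0.0370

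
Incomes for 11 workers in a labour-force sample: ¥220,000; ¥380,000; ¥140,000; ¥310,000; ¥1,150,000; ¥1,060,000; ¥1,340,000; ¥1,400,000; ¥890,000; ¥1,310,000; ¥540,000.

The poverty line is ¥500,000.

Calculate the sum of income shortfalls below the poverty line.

¥950,000

Incomes under z: ¥140,000, ¥220,000, ¥310,000, ¥380,000 (q = 4 of N = 11).
Individual gaps: 500000−140000 = 360000; 500000−220000 = 280000; 500000−310000 = 190000; 500000−380000 = 120000.
Aggregate gap = ¥950,000.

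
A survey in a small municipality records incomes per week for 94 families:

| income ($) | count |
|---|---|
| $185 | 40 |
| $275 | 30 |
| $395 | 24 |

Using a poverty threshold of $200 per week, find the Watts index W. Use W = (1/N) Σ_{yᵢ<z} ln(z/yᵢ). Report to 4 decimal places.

Incomes under z: 40×$185 (q = 40 of N = 94).
Log shortfalls: ln(200/185) = 0.0780 (×40).
W = 3.118462 / 94 = 0.0332.

0.0332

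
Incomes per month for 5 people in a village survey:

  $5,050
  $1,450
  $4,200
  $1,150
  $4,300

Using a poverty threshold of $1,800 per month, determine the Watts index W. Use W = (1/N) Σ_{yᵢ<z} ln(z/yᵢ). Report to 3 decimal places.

Below z: $1,150, $1,450 (q = 2 of N = 5).
Log shortfalls: ln(1800/1150) = 0.4480; ln(1800/1450) = 0.2162.
W = 0.664248 / 5 = 0.133.

0.133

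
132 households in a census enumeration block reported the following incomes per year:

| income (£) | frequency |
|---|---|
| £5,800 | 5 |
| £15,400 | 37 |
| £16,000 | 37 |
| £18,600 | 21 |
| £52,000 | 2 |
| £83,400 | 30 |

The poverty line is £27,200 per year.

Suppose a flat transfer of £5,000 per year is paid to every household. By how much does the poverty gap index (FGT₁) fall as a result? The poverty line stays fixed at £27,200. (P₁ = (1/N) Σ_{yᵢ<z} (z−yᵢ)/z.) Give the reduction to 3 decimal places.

Before: below the line — 5×£5,800, 37×£15,400, 37×£16,000, 21×£18,600; poverty gap index (FGT₁) = 0.31712.
After the £5,000 transfer: below the line — 5×£10,800, 37×£20,400, 37×£21,000, 21×£23,600; poverty gap index (FGT₁) = 0.17786.
Reduction = 0.31712 − 0.17786 = 0.139.

0.139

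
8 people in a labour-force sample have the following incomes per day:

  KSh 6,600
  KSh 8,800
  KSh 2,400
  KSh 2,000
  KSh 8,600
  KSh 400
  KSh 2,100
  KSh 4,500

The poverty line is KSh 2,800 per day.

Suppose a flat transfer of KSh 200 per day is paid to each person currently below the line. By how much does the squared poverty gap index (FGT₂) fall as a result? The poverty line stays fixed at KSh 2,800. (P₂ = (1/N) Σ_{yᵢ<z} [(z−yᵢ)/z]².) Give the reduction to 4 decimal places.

Before: below the line — KSh 400, KSh 2,000, KSh 2,100, KSh 2,400; squared poverty gap index (FGT₂) = 0.112404.
After the KSh 200 transfer: below the line — KSh 600, KSh 2,200, KSh 2,300, KSh 2,600; squared poverty gap index (FGT₂) = 0.087532.
Reduction = 0.112404 − 0.087532 = 0.0249.

0.0249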